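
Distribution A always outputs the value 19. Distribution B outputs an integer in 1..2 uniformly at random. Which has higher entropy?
B

A is deterministic, so H(A) = 0. B is uniform over 2 outcomes, so H(B) = log₂(2) = 1.000 bits. Any distribution with genuine randomness has higher entropy than a deterministic one.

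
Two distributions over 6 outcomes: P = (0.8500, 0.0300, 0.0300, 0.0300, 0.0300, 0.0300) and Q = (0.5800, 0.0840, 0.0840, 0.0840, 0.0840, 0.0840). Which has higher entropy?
Q

P is highly concentrated on one outcome (85%), making it nearly deterministic. Q spreads its mass more evenly (max 58%). The more spread-out distribution has higher entropy: H(P) ≈ 0.958 bits, H(Q) ≈ 1.957 bits.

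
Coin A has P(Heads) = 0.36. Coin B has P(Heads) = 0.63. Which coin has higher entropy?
B

For binary distributions, entropy is maximized at p=0.5 and decreases as p moves toward 0 or 1.

H(A) = H(0.36) = 0.9427 bits
H(B) = H(0.63) = 0.9507 bits

Distribution B (p=0.63) is closer to uniform (p=0.5), so it has higher entropy.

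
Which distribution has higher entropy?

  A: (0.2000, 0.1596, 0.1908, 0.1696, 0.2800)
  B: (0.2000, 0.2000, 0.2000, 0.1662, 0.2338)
B

Both distributions are close to uniform, making this a harder comparison.

H(A) = 2.2913 bits
H(B) = 2.3136 bits

The distribution closer to uniform has higher entropy.
Answer: B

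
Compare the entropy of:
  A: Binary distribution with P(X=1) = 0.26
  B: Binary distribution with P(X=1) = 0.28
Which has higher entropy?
B

For binary distributions, entropy is maximized at p=0.5 and decreases as p moves toward 0 or 1.

H(A) = H(0.26) = 0.8267 bits
H(B) = H(0.28) = 0.8555 bits

Distribution B (p=0.28) is closer to uniform (p=0.5), so it has higher entropy.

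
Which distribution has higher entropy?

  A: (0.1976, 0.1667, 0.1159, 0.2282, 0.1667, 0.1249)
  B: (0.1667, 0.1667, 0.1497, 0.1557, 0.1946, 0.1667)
B

Both distributions are close to uniform, making this a harder comparison.

H(A) = 2.5456 bits
H(B) = 2.5799 bits

The distribution closer to uniform has higher entropy.
Answer: B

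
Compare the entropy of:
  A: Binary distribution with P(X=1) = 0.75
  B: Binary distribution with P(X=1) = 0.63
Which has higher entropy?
B

For binary distributions, entropy is maximized at p=0.5 and decreases as p moves toward 0 or 1.

H(A) = H(0.75) = 0.8113 bits
H(B) = H(0.63) = 0.9507 bits

Distribution B (p=0.63) is closer to uniform (p=0.5), so it has higher entropy.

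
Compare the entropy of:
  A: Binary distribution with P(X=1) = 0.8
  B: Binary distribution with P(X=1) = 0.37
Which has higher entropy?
B

For binary distributions, entropy is maximized at p=0.5 and decreases as p moves toward 0 or 1.

H(A) = H(0.8) = 0.7219 bits
H(B) = H(0.37) = 0.9507 bits

Distribution B (p=0.37) is closer to uniform (p=0.5), so it has higher entropy.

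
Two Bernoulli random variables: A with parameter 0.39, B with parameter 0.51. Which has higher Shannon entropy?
B

For binary distributions, entropy is maximized at p=0.5 and decreases as p moves toward 0 or 1.

H(A) = H(0.39) = 0.9648 bits
H(B) = H(0.51) = 0.9997 bits

Distribution B (p=0.51) is closer to uniform (p=0.5), so it has higher entropy.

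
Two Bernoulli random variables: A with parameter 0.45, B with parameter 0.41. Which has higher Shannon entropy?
A

For binary distributions, entropy is maximized at p=0.5 and decreases as p moves toward 0 or 1.

H(A) = H(0.45) = 0.9928 bits
H(B) = H(0.41) = 0.9765 bits

Distribution A (p=0.45) is closer to uniform (p=0.5), so it has higher entropy.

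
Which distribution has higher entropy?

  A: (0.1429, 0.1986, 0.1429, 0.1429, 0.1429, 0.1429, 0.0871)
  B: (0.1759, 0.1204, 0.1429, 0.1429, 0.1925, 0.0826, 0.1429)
A

Both distributions are close to uniform, making this a harder comparison.

H(A) = 2.7751 bits
H(B) = 2.7667 bits

The distribution closer to uniform has higher entropy.
Answer: A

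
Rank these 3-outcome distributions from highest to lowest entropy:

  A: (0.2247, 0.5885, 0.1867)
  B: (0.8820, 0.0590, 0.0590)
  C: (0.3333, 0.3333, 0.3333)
C > A > B

Key insight: Entropy is maximized by uniform distributions and minimized by concentrated distributions.

- Uniform distributions have maximum entropy log₂(3) = 1.5850 bits
- The more "peaked" or concentrated a distribution, the lower its entropy

Entropies:
  H(A) = 1.3862 bits
  H(B) = 0.6416 bits
  H(C) = 1.5850 bits

Ranking: C > A > B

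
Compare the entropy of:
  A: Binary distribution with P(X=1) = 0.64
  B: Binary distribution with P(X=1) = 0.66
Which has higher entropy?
A

For binary distributions, entropy is maximized at p=0.5 and decreases as p moves toward 0 or 1.

H(A) = H(0.64) = 0.9427 bits
H(B) = H(0.66) = 0.9248 bits

Distribution A (p=0.64) is closer to uniform (p=0.5), so it has higher entropy.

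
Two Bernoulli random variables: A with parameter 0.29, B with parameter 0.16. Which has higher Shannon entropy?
A

For binary distributions, entropy is maximized at p=0.5 and decreases as p moves toward 0 or 1.

H(A) = H(0.29) = 0.8687 bits
H(B) = H(0.16) = 0.6343 bits

Distribution A (p=0.29) is closer to uniform (p=0.5), so it has higher entropy.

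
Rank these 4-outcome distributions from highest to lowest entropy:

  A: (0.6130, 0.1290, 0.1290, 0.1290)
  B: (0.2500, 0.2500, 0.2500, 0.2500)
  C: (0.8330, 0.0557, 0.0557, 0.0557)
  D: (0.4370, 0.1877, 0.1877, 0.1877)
B > D > A > C

Key insight: Entropy is maximized by uniform distributions and minimized by concentrated distributions.

Entropies:
  H(A) = 1.5762 bits
  H(B) = 2.0000 bits
  H(C) = 0.9155 bits
  H(D) = 1.8809 bits

Ranking: B > D > A > C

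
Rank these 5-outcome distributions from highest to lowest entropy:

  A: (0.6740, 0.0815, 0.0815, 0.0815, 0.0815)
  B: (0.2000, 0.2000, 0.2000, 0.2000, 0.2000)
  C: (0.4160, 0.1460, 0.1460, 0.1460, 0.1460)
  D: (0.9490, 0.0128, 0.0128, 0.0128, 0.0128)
B > C > A > D

Key insight: Entropy is maximized by uniform distributions and minimized by concentrated distributions.

Entropies:
  H(A) = 1.5628 bits
  H(B) = 2.3219 bits
  H(C) = 2.1475 bits
  H(D) = 0.3926 bits

Ranking: B > C > A > D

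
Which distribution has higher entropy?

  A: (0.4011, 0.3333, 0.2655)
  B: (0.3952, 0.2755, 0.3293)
B

Both distributions are close to uniform, making this a harder comparison.

H(A) = 1.5649 bits
H(B) = 1.5694 bits

The distribution closer to uniform has higher entropy.
Answer: B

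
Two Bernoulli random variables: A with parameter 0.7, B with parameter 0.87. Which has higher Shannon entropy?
A

For binary distributions, entropy is maximized at p=0.5 and decreases as p moves toward 0 or 1.

H(A) = H(0.7) = 0.8813 bits
H(B) = H(0.87) = 0.5574 bits

Distribution A (p=0.7) is closer to uniform (p=0.5), so it has higher entropy.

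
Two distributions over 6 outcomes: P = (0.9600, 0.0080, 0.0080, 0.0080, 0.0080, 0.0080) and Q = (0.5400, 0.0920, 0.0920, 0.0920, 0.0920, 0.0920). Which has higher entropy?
Q

P is highly concentrated on one outcome (96%), making it nearly deterministic. Q spreads its mass more evenly (max 54%). The more spread-out distribution has higher entropy: H(P) ≈ 0.335 bits, H(Q) ≈ 2.063 bits.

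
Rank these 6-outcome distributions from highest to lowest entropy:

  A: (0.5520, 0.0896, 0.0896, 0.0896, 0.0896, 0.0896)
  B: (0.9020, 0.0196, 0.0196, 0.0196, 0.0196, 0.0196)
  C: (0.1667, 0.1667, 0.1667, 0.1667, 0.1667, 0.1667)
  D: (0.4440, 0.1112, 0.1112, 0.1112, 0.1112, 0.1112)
C > D > A > B

Key insight: Entropy is maximized by uniform distributions and minimized by concentrated distributions.

Entropies:
  H(A) = 2.0324 bits
  H(B) = 0.6902 bits
  H(C) = 2.5850 bits
  H(D) = 2.2819 bits

Ranking: C > D > A > B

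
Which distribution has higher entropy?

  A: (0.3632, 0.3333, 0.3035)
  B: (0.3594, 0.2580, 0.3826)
A

Both distributions are close to uniform, making this a harder comparison.

H(A) = 1.5811 bits
H(B) = 1.5652 bits

The distribution closer to uniform has higher entropy.
Answer: A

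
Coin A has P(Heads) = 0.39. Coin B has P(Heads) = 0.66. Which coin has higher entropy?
A

For binary distributions, entropy is maximized at p=0.5 and decreases as p moves toward 0 or 1.

H(A) = H(0.39) = 0.9648 bits
H(B) = H(0.66) = 0.9248 bits

Distribution A (p=0.39) is closer to uniform (p=0.5), so it has higher entropy.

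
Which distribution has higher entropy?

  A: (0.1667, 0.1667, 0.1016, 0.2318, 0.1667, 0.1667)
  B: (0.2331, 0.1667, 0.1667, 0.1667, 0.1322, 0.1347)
B

Both distributions are close to uniform, making this a harder comparison.

H(A) = 2.5473 bits
H(B) = 2.5577 bits

The distribution closer to uniform has higher entropy.
Answer: B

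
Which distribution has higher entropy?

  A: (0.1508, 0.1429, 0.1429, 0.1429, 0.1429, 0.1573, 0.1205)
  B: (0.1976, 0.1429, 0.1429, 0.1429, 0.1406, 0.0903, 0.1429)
A

Both distributions are close to uniform, making this a harder comparison.

H(A) = 2.8034 bits
H(B) = 2.7778 bits

The distribution closer to uniform has higher entropy.
Answer: A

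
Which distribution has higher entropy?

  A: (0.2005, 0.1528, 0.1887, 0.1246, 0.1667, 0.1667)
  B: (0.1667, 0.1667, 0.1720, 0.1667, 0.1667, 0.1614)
B

Both distributions are close to uniform, making this a harder comparison.

H(A) = 2.5690 bits
H(B) = 2.5847 bits

The distribution closer to uniform has higher entropy.
Answer: B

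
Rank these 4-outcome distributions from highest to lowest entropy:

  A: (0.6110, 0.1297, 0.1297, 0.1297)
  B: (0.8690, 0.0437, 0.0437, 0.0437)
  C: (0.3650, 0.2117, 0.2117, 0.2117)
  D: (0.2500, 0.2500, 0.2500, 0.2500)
D > C > A > B

Key insight: Entropy is maximized by uniform distributions and minimized by concentrated distributions.

Entropies:
  H(A) = 1.5807 bits
  H(B) = 0.7678 bits
  H(C) = 1.9532 bits
  H(D) = 2.0000 bits

Ranking: D > C > A > B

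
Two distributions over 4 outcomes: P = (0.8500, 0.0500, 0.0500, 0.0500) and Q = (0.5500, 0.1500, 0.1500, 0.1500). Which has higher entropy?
Q

P is highly concentrated on one outcome (85%), making it nearly deterministic. Q spreads its mass more evenly (max 55%). The more spread-out distribution has higher entropy: H(P) ≈ 0.848 bits, H(Q) ≈ 1.706 bits.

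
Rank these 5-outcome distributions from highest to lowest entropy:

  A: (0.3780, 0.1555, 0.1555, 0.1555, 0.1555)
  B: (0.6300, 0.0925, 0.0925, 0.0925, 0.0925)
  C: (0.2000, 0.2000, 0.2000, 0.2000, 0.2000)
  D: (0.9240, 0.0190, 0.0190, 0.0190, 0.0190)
C > A > B > D

Key insight: Entropy is maximized by uniform distributions and minimized by concentrated distributions.

Entropies:
  H(A) = 2.2006 bits
  H(B) = 1.6907 bits
  H(C) = 2.3219 bits
  H(D) = 0.5399 bits

Ranking: C > A > B > D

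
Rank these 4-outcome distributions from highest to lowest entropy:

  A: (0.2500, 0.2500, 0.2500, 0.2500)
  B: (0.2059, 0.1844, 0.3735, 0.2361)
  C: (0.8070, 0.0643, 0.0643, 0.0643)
A > B > C

Key insight: Entropy is maximized by uniform distributions and minimized by concentrated distributions.

- Uniform distributions have maximum entropy log₂(4) = 2.0000 bits
- The more "peaked" or concentrated a distribution, the lower its entropy

Entropies:
  H(A) = 2.0000 bits
  H(B) = 1.9416 bits
  H(C) = 1.0136 bits

Ranking: A > B > C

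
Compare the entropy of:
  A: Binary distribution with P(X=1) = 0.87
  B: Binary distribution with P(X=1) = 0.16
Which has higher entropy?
B

For binary distributions, entropy is maximized at p=0.5 and decreases as p moves toward 0 or 1.

H(A) = H(0.87) = 0.5574 bits
H(B) = H(0.16) = 0.6343 bits

Distribution B (p=0.16) is closer to uniform (p=0.5), so it has higher entropy.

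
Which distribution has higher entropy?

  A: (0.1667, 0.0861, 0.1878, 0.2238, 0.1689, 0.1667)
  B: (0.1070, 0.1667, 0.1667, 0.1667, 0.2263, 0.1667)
B

Both distributions are close to uniform, making this a harder comparison.

H(A) = 2.5362 bits
H(B) = 2.5535 bits

The distribution closer to uniform has higher entropy.
Answer: B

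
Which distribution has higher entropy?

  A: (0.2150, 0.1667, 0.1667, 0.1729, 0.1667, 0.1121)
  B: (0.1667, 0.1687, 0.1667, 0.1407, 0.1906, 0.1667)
B

Both distributions are close to uniform, making this a harder comparison.

H(A) = 2.5610 bits
H(B) = 2.5795 bits

The distribution closer to uniform has higher entropy.
Answer: B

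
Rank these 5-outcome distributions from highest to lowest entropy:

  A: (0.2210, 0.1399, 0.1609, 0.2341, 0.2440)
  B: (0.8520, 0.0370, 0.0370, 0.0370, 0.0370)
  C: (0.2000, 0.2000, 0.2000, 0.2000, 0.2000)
C > A > B

Key insight: Entropy is maximized by uniform distributions and minimized by concentrated distributions.

- Uniform distributions have maximum entropy log₂(5) = 2.3219 bits
- The more "peaked" or concentrated a distribution, the lower its entropy

Entropies:
  H(A) = 2.2894 bits
  H(B) = 0.9008 bits
  H(C) = 2.3219 bits

Ranking: C > A > B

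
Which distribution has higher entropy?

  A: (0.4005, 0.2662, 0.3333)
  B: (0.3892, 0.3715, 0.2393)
A

Both distributions are close to uniform, making this a harder comparison.

H(A) = 1.5653 bits
H(B) = 1.5543 bits

The distribution closer to uniform has higher entropy.
Answer: A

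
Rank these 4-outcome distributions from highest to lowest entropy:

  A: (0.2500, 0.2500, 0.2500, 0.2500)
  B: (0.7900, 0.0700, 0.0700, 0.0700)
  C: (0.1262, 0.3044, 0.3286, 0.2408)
A > C > B

Key insight: Entropy is maximized by uniform distributions and minimized by concentrated distributions.

- Uniform distributions have maximum entropy log₂(4) = 2.0000 bits
- The more "peaked" or concentrated a distribution, the lower its entropy

Entropies:
  H(A) = 2.0000 bits
  H(B) = 1.0743 bits
  H(C) = 1.9214 bits

Ranking: A > C > B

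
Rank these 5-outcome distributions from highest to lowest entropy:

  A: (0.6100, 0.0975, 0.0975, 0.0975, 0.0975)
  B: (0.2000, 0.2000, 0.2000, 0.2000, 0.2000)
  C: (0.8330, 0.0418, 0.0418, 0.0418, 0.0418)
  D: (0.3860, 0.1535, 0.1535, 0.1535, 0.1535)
B > D > A > C

Key insight: Entropy is maximized by uniform distributions and minimized by concentrated distributions.

Entropies:
  H(A) = 1.7448 bits
  H(B) = 2.3219 bits
  H(C) = 0.9848 bits
  H(D) = 2.1902 bits

Ranking: B > D > A > C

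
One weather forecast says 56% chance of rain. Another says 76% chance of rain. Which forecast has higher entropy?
56% forecast

Treat each forecast as a Bernoulli distribution. Binary entropy is maximized at p=0.5 and falls off symmetrically toward 0 or 1. The 56% forecast is closer to 50%, so it is more uncertain. H(56%) ≈ 0.990 bits, H(76%) ≈ 0.795 bits.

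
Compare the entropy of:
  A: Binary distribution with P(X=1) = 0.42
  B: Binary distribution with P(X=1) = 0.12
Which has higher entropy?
A

For binary distributions, entropy is maximized at p=0.5 and decreases as p moves toward 0 or 1.

H(A) = H(0.42) = 0.9815 bits
H(B) = H(0.12) = 0.5294 bits

Distribution A (p=0.42) is closer to uniform (p=0.5), so it has higher entropy.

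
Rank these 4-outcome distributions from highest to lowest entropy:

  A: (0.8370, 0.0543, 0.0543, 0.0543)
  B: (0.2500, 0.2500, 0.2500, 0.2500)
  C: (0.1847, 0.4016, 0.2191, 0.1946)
B > C > A

Key insight: Entropy is maximized by uniform distributions and minimized by concentrated distributions.

- Uniform distributions have maximum entropy log₂(4) = 2.0000 bits
- The more "peaked" or concentrated a distribution, the lower its entropy

Entropies:
  H(A) = 0.8998 bits
  H(B) = 2.0000 bits
  H(C) = 1.9181 bits

Ranking: B > C > A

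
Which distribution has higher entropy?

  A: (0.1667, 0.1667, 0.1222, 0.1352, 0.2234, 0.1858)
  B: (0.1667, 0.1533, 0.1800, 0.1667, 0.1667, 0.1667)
B

Both distributions are close to uniform, making this a harder comparison.

H(A) = 2.5568 bits
H(B) = 2.5834 bits

The distribution closer to uniform has higher entropy.
Answer: B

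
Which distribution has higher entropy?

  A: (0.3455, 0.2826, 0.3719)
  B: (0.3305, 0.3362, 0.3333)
B

Both distributions are close to uniform, making this a harder comparison.

H(A) = 1.5757 bits
H(B) = 1.5849 bits

The distribution closer to uniform has higher entropy.
Answer: B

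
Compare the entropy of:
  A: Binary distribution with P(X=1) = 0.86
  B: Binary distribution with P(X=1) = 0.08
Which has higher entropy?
A

For binary distributions, entropy is maximized at p=0.5 and decreases as p moves toward 0 or 1.

H(A) = H(0.86) = 0.5842 bits
H(B) = H(0.08) = 0.4022 bits

Distribution A (p=0.86) is closer to uniform (p=0.5), so it has higher entropy.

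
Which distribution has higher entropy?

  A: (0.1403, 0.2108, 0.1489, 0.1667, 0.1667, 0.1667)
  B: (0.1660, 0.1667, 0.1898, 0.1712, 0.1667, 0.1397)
B

Both distributions are close to uniform, making this a harder comparison.

H(A) = 2.5726 bits
H(B) = 2.5793 bits

The distribution closer to uniform has higher entropy.
Answer: B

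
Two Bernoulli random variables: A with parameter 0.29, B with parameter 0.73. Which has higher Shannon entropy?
A

For binary distributions, entropy is maximized at p=0.5 and decreases as p moves toward 0 or 1.

H(A) = H(0.29) = 0.8687 bits
H(B) = H(0.73) = 0.8415 bits

Distribution A (p=0.29) is closer to uniform (p=0.5), so it has higher entropy.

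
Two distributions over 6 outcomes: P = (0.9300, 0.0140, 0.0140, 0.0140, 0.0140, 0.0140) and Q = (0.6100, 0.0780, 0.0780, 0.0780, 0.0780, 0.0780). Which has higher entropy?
Q

P is highly concentrated on one outcome (93%), making it nearly deterministic. Q spreads its mass more evenly (max 61%). The more spread-out distribution has higher entropy: H(P) ≈ 0.528 bits, H(Q) ≈ 1.870 bits.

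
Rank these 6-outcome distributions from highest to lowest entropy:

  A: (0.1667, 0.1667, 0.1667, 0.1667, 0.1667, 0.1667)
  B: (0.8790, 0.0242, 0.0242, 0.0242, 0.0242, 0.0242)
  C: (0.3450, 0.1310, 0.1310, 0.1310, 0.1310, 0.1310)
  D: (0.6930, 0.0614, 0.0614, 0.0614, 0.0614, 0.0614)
A > C > D > B

Key insight: Entropy is maximized by uniform distributions and minimized by concentrated distributions.

Entropies:
  H(A) = 2.5850 bits
  H(B) = 0.8132 bits
  H(C) = 2.4504 bits
  H(D) = 1.6025 bits

Ranking: A > C > D > B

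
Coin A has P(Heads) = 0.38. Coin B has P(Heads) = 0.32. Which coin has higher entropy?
A

For binary distributions, entropy is maximized at p=0.5 and decreases as p moves toward 0 or 1.

H(A) = H(0.38) = 0.9580 bits
H(B) = H(0.32) = 0.9044 bits

Distribution A (p=0.38) is closer to uniform (p=0.5), so it has higher entropy.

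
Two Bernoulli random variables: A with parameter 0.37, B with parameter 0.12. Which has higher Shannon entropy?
A

For binary distributions, entropy is maximized at p=0.5 and decreases as p moves toward 0 or 1.

H(A) = H(0.37) = 0.9507 bits
H(B) = H(0.12) = 0.5294 bits

Distribution A (p=0.37) is closer to uniform (p=0.5), so it has higher entropy.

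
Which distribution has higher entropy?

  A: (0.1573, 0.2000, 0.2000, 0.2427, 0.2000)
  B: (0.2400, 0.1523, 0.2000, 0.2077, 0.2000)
A

Both distributions are close to uniform, making this a harder comparison.

H(A) = 2.3087 bits
H(B) = 2.3074 bits

The distribution closer to uniform has higher entropy.
Answer: A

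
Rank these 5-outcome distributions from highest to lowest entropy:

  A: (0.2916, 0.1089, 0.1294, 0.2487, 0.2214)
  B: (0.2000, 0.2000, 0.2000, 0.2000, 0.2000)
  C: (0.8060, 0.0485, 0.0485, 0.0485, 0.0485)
B > A > C

Key insight: Entropy is maximized by uniform distributions and minimized by concentrated distributions.

- Uniform distributions have maximum entropy log₂(5) = 2.3219 bits
- The more "peaked" or concentrated a distribution, the lower its entropy

Entropies:
  H(A) = 2.2294 bits
  H(B) = 2.3219 bits
  H(C) = 1.0978 bits

Ranking: B > A > C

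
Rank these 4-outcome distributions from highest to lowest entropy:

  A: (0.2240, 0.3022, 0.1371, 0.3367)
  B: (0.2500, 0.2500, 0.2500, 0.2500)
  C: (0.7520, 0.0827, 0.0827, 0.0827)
B > A > C

Key insight: Entropy is maximized by uniform distributions and minimized by concentrated distributions.

- Uniform distributions have maximum entropy log₂(4) = 2.0000 bits
- The more "peaked" or concentrated a distribution, the lower its entropy

Entropies:
  H(A) = 1.9270 bits
  H(B) = 2.0000 bits
  H(C) = 1.2012 bits

Ranking: B > A > C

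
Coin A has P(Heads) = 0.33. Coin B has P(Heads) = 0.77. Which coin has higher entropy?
A

For binary distributions, entropy is maximized at p=0.5 and decreases as p moves toward 0 or 1.

H(A) = H(0.33) = 0.9149 bits
H(B) = H(0.77) = 0.7780 bits

Distribution A (p=0.33) is closer to uniform (p=0.5), so it has higher entropy.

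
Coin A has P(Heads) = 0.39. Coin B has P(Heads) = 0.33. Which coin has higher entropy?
A

For binary distributions, entropy is maximized at p=0.5 and decreases as p moves toward 0 or 1.

H(A) = H(0.39) = 0.9648 bits
H(B) = H(0.33) = 0.9149 bits

Distribution A (p=0.39) is closer to uniform (p=0.5), so it has higher entropy.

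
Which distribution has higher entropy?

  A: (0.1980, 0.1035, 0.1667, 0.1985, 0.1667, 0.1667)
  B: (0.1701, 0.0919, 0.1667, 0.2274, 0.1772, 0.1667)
A

Both distributions are close to uniform, making this a harder comparison.

H(A) = 2.5569 bits
H(B) = 2.5412 bits

The distribution closer to uniform has higher entropy.
Answer: A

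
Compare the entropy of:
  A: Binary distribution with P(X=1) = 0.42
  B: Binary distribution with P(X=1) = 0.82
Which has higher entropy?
A

For binary distributions, entropy is maximized at p=0.5 and decreases as p moves toward 0 or 1.

H(A) = H(0.42) = 0.9815 bits
H(B) = H(0.82) = 0.6801 bits

Distribution A (p=0.42) is closer to uniform (p=0.5), so it has higher entropy.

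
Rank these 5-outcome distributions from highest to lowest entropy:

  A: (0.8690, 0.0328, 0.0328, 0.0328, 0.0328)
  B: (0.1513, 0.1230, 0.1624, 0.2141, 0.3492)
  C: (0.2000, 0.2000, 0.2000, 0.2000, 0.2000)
C > B > A

Key insight: Entropy is maximized by uniform distributions and minimized by concentrated distributions.

- Uniform distributions have maximum entropy log₂(5) = 2.3219 bits
- The more "peaked" or concentrated a distribution, the lower its entropy

Entropies:
  H(A) = 0.8222 bits
  H(B) = 2.2161 bits
  H(C) = 2.3219 bits

Ranking: C > B > A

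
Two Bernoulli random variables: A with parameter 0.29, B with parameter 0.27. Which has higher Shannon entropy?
A

For binary distributions, entropy is maximized at p=0.5 and decreases as p moves toward 0 or 1.

H(A) = H(0.29) = 0.8687 bits
H(B) = H(0.27) = 0.8415 bits

Distribution A (p=0.29) is closer to uniform (p=0.5), so it has higher entropy.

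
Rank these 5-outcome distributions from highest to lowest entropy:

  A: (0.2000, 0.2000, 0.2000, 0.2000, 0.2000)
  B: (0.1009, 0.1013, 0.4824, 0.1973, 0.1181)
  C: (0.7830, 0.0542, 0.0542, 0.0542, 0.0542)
A > B > C

Key insight: Entropy is maximized by uniform distributions and minimized by concentrated distributions.

- Uniform distributions have maximum entropy log₂(5) = 2.3219 bits
- The more "peaked" or concentrated a distribution, the lower its entropy

Entropies:
  H(A) = 2.3219 bits
  H(B) = 2.0018 bits
  H(C) = 1.1887 bits

Ranking: A > B > C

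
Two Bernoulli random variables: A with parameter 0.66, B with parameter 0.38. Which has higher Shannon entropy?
B

For binary distributions, entropy is maximized at p=0.5 and decreases as p moves toward 0 or 1.

H(A) = H(0.66) = 0.9248 bits
H(B) = H(0.38) = 0.9580 bits

Distribution B (p=0.38) is closer to uniform (p=0.5), so it has higher entropy.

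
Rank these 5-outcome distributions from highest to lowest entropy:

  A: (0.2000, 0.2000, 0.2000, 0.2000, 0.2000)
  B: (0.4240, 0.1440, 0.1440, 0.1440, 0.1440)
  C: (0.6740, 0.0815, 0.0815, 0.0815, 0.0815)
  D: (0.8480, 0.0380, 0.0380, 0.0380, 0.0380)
A > B > C > D

Key insight: Entropy is maximized by uniform distributions and minimized by concentrated distributions.

Entropies:
  H(A) = 2.3219 bits
  H(B) = 2.1353 bits
  H(C) = 1.5628 bits
  H(D) = 0.9188 bits

Ranking: A > B > C > D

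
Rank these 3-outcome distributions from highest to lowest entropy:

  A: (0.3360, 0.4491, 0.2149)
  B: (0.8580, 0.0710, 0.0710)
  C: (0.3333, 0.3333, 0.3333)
C > A > B

Key insight: Entropy is maximized by uniform distributions and minimized by concentrated distributions.

- Uniform distributions have maximum entropy log₂(3) = 1.5850 bits
- The more "peaked" or concentrated a distribution, the lower its entropy

Entropies:
  H(A) = 1.5241 bits
  H(B) = 0.7315 bits
  H(C) = 1.5850 bits

Ranking: C > A > B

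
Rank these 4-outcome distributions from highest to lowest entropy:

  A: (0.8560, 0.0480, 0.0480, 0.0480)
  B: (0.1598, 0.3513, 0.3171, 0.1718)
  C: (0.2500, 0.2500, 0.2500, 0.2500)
C > B > A

Key insight: Entropy is maximized by uniform distributions and minimized by concentrated distributions.

- Uniform distributions have maximum entropy log₂(4) = 2.0000 bits
- The more "peaked" or concentrated a distribution, the lower its entropy

Entropies:
  H(A) = 0.8229 bits
  H(B) = 1.9150 bits
  H(C) = 2.0000 bits

Ranking: C > B > A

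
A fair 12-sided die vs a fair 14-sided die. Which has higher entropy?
14-sided die

Both are uniform distributions; for uniform over n outcomes, H = log₂(n). H(12-sided) = log₂(12) = 3.585 bits and H(14-sided) = log₂(14) = 3.807 bits. More outcomes in a uniform distribution means higher entropy.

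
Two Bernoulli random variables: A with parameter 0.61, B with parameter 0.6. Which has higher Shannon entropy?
B

For binary distributions, entropy is maximized at p=0.5 and decreases as p moves toward 0 or 1.

H(A) = H(0.61) = 0.9648 bits
H(B) = H(0.6) = 0.9710 bits

Distribution B (p=0.6) is closer to uniform (p=0.5), so it has higher entropy.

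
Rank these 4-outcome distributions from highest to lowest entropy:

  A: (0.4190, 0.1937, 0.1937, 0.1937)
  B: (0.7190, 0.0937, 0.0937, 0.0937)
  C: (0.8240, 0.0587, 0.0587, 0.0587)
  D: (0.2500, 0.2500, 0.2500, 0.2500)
D > A > B > C

Key insight: Entropy is maximized by uniform distributions and minimized by concentrated distributions.

Entropies:
  H(A) = 1.9018 bits
  H(B) = 1.3022 bits
  H(C) = 0.9502 bits
  H(D) = 2.0000 bits

Ranking: D > A > B > C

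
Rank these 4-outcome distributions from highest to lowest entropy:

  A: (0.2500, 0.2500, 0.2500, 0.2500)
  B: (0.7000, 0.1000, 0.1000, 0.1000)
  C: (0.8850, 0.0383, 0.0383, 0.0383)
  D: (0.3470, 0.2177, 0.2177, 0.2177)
A > D > B > C

Key insight: Entropy is maximized by uniform distributions and minimized by concentrated distributions.

Entropies:
  H(A) = 2.0000 bits
  H(B) = 1.3568 bits
  H(C) = 0.6971 bits
  H(D) = 1.9663 bits

Ranking: A > D > B > C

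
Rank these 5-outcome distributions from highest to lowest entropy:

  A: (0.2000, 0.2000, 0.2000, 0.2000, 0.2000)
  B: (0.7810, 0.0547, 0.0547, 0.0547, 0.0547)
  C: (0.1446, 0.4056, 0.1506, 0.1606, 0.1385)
A > C > B

Key insight: Entropy is maximized by uniform distributions and minimized by concentrated distributions.

- Uniform distributions have maximum entropy log₂(5) = 2.3219 bits
- The more "peaked" or concentrated a distribution, the lower its entropy

Entropies:
  H(A) = 2.3219 bits
  H(B) = 1.1963 bits
  H(C) = 2.1616 bits

Ranking: A > C > B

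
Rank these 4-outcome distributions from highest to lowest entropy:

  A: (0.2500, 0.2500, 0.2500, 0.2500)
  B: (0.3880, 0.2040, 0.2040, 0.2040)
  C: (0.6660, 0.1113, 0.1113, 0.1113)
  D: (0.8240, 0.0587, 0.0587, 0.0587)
A > B > C > D

Key insight: Entropy is maximized by uniform distributions and minimized by concentrated distributions.

Entropies:
  H(A) = 2.0000 bits
  H(B) = 1.9335 bits
  H(C) = 1.4483 bits
  H(D) = 0.9502 bits

Ranking: A > B > C > D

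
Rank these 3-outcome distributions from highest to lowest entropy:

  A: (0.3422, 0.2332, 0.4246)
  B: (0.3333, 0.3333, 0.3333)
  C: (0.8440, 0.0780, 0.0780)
B > A > C

Key insight: Entropy is maximized by uniform distributions and minimized by concentrated distributions.

- Uniform distributions have maximum entropy log₂(3) = 1.5850 bits
- The more "peaked" or concentrated a distribution, the lower its entropy

Entropies:
  H(A) = 1.5440 bits
  H(B) = 1.5850 bits
  H(C) = 0.7807 bits

Ranking: B > A > C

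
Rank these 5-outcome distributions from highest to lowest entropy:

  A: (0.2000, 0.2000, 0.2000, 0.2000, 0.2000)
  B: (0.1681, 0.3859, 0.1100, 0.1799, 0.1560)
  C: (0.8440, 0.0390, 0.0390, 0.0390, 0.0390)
A > B > C

Key insight: Entropy is maximized by uniform distributions and minimized by concentrated distributions.

- Uniform distributions have maximum entropy log₂(5) = 2.3219 bits
- The more "peaked" or concentrated a distribution, the lower its entropy

Entropies:
  H(A) = 2.3219 bits
  H(B) = 2.1763 bits
  H(C) = 0.9367 bits

Ranking: A > B > C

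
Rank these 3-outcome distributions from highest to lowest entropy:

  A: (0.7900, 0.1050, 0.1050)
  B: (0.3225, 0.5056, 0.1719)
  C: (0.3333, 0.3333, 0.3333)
C > B > A

Key insight: Entropy is maximized by uniform distributions and minimized by concentrated distributions.

- Uniform distributions have maximum entropy log₂(3) = 1.5850 bits
- The more "peaked" or concentrated a distribution, the lower its entropy

Entropies:
  H(A) = 0.9515 bits
  H(B) = 1.4607 bits
  H(C) = 1.5850 bits

Ranking: C > B > A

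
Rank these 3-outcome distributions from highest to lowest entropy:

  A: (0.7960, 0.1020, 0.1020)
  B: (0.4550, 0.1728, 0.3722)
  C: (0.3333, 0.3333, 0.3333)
C > B > A

Key insight: Entropy is maximized by uniform distributions and minimized by concentrated distributions.

- Uniform distributions have maximum entropy log₂(3) = 1.5850 bits
- The more "peaked" or concentrated a distribution, the lower its entropy

Entropies:
  H(A) = 0.9339 bits
  H(B) = 1.4853 bits
  H(C) = 1.5850 bits

Ranking: C > B > A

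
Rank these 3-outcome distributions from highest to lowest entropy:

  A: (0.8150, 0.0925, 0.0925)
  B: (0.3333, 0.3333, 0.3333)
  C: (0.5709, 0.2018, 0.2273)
B > C > A

Key insight: Entropy is maximized by uniform distributions and minimized by concentrated distributions.

- Uniform distributions have maximum entropy log₂(3) = 1.5850 bits
- The more "peaked" or concentrated a distribution, the lower its entropy

Entropies:
  H(A) = 0.8759 bits
  H(B) = 1.5850 bits
  H(C) = 1.4134 bits

Ranking: B > C > A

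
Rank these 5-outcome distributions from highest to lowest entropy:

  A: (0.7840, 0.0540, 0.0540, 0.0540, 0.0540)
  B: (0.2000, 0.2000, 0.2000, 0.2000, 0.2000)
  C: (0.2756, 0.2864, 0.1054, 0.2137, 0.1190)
B > C > A

Key insight: Entropy is maximized by uniform distributions and minimized by concentrated distributions.

- Uniform distributions have maximum entropy log₂(5) = 2.3219 bits
- The more "peaked" or concentrated a distribution, the lower its entropy

Entropies:
  H(A) = 1.1848 bits
  H(B) = 2.3219 bits
  H(C) = 2.2124 bits

Ranking: B > C > A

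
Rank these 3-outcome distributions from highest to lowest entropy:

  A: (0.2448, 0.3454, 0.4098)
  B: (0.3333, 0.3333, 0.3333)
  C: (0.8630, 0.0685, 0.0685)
B > A > C

Key insight: Entropy is maximized by uniform distributions and minimized by concentrated distributions.

- Uniform distributions have maximum entropy log₂(3) = 1.5850 bits
- The more "peaked" or concentrated a distribution, the lower its entropy

Entropies:
  H(A) = 1.5541 bits
  H(B) = 1.5850 bits
  H(C) = 0.7133 bits

Ranking: B > A > C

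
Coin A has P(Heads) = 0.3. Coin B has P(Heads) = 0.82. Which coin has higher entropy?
A

For binary distributions, entropy is maximized at p=0.5 and decreases as p moves toward 0 or 1.

H(A) = H(0.3) = 0.8813 bits
H(B) = H(0.82) = 0.6801 bits

Distribution A (p=0.3) is closer to uniform (p=0.5), so it has higher entropy.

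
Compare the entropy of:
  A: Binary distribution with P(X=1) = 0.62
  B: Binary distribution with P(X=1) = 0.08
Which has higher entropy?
A

For binary distributions, entropy is maximized at p=0.5 and decreases as p moves toward 0 or 1.

H(A) = H(0.62) = 0.9580 bits
H(B) = H(0.08) = 0.4022 bits

Distribution A (p=0.62) is closer to uniform (p=0.5), so it has higher entropy.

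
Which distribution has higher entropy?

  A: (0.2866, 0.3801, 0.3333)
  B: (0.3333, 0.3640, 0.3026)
B

Both distributions are close to uniform, making this a harder comparison.

H(A) = 1.5755 bits
H(B) = 1.5809 bits

The distribution closer to uniform has higher entropy.
Answer: B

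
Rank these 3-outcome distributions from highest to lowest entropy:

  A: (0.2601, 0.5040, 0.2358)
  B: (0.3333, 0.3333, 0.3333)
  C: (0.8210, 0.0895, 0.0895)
B > A > C

Key insight: Entropy is maximized by uniform distributions and minimized by concentrated distributions.

- Uniform distributions have maximum entropy log₂(3) = 1.5850 bits
- The more "peaked" or concentrated a distribution, the lower its entropy

Entropies:
  H(A) = 1.4951 bits
  H(B) = 1.5850 bits
  H(C) = 0.8569 bits

Ranking: B > A > C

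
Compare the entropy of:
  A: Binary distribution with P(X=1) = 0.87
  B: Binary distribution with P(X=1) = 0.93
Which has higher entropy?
A

For binary distributions, entropy is maximized at p=0.5 and decreases as p moves toward 0 or 1.

H(A) = H(0.87) = 0.5574 bits
H(B) = H(0.93) = 0.3659 bits

Distribution A (p=0.87) is closer to uniform (p=0.5), so it has higher entropy.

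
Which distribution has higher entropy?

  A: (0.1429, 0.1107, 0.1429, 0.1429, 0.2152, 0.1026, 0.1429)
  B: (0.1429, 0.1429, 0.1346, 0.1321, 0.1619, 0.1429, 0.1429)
B

Both distributions are close to uniform, making this a harder comparison.

H(A) = 2.7698 bits
H(B) = 2.8047 bits

The distribution closer to uniform has higher entropy.
Answer: B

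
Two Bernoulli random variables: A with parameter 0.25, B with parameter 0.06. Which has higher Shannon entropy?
A

For binary distributions, entropy is maximized at p=0.5 and decreases as p moves toward 0 or 1.

H(A) = H(0.25) = 0.8113 bits
H(B) = H(0.06) = 0.3274 bits

Distribution A (p=0.25) is closer to uniform (p=0.5), so it has higher entropy.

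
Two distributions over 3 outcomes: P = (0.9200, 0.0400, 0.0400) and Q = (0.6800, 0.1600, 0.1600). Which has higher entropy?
Q

P is highly concentrated on one outcome (92%), making it nearly deterministic. Q spreads its mass more evenly (max 68%). The more spread-out distribution has higher entropy: H(P) ≈ 0.482 bits, H(Q) ≈ 1.224 bits.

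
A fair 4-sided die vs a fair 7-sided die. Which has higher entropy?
7-sided die

Both are uniform distributions; for uniform over n outcomes, H = log₂(n). H(4-sided) = log₂(4) = 2.000 bits and H(7-sided) = log₂(7) = 2.807 bits. More outcomes in a uniform distribution means higher entropy.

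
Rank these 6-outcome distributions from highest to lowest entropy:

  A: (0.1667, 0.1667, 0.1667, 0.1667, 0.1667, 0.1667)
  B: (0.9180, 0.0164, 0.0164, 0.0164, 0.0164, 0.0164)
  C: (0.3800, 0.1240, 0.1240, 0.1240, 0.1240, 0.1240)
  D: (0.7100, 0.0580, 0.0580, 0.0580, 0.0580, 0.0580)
A > C > D > B

Key insight: Entropy is maximized by uniform distributions and minimized by concentrated distributions.

Entropies:
  H(A) = 2.5850 bits
  H(B) = 0.5996 bits
  H(C) = 2.3976 bits
  H(D) = 1.5421 bits

Ranking: A > C > D > B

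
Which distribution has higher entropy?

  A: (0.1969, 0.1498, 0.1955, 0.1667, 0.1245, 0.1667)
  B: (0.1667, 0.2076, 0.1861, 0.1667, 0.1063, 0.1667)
A

Both distributions are close to uniform, making this a harder comparison.

H(A) = 2.5681 bits
H(B) = 2.5586 bits

The distribution closer to uniform has higher entropy.
Answer: A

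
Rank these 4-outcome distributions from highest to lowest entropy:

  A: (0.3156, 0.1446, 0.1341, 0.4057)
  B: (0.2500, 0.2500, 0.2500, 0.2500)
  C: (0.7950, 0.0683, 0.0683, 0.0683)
B > A > C

Key insight: Entropy is maximized by uniform distributions and minimized by concentrated distributions.

- Uniform distributions have maximum entropy log₂(4) = 2.0000 bits
- The more "peaked" or concentrated a distribution, the lower its entropy

Entropies:
  H(A) = 1.8453 bits
  H(B) = 2.0000 bits
  H(C) = 1.0567 bits

Ranking: B > A > C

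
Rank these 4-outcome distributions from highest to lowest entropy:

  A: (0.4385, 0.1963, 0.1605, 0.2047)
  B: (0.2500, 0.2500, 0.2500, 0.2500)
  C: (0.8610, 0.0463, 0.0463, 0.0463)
B > A > C

Key insight: Entropy is maximized by uniform distributions and minimized by concentrated distributions.

- Uniform distributions have maximum entropy log₂(4) = 2.0000 bits
- The more "peaked" or concentrated a distribution, the lower its entropy

Entropies:
  H(A) = 1.8746 bits
  H(B) = 2.0000 bits
  H(C) = 0.8019 bits

Ranking: B > A > C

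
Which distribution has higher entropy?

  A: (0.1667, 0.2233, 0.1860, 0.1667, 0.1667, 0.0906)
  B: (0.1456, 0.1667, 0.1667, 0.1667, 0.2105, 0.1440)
B

Both distributions are close to uniform, making this a harder comparison.

H(A) = 2.5408 bits
H(B) = 2.5730 bits

The distribution closer to uniform has higher entropy.
Answer: B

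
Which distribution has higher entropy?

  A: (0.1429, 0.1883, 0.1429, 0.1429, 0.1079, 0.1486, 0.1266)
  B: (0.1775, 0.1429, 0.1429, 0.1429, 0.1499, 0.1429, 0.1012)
B

Both distributions are close to uniform, making this a harder comparison.

H(A) = 2.7896 bits
H(B) = 2.7917 bits

The distribution closer to uniform has higher entropy.
Answer: B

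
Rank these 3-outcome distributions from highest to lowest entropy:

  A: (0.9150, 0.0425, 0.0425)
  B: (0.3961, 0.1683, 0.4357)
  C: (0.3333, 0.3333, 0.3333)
C > B > A

Key insight: Entropy is maximized by uniform distributions and minimized by concentrated distributions.

- Uniform distributions have maximum entropy log₂(3) = 1.5850 bits
- The more "peaked" or concentrated a distribution, the lower its entropy

Entropies:
  H(A) = 0.5046 bits
  H(B) = 1.4841 bits
  H(C) = 1.5850 bits

Ranking: C > B > A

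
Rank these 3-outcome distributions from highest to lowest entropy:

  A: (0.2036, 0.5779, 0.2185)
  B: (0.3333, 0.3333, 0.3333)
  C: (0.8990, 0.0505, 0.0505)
B > A > C

Key insight: Entropy is maximized by uniform distributions and minimized by concentrated distributions.

- Uniform distributions have maximum entropy log₂(3) = 1.5850 bits
- The more "peaked" or concentrated a distribution, the lower its entropy

Entropies:
  H(A) = 1.4042 bits
  H(B) = 1.5850 bits
  H(C) = 0.5732 bits

Ranking: B > A > C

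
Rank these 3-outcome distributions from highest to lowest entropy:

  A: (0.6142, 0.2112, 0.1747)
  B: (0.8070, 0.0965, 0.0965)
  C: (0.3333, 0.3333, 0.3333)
C > A > B

Key insight: Entropy is maximized by uniform distributions and minimized by concentrated distributions.

- Uniform distributions have maximum entropy log₂(3) = 1.5850 bits
- The more "peaked" or concentrated a distribution, the lower its entropy

Entropies:
  H(A) = 1.3454 bits
  H(B) = 0.9007 bits
  H(C) = 1.5850 bits

Ranking: C > A > B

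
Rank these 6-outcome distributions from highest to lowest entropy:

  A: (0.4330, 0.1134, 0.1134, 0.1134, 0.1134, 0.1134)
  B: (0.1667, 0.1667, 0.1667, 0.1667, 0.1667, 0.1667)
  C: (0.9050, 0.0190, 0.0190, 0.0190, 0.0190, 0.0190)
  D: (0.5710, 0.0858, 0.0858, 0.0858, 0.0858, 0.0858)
B > A > D > C

Key insight: Entropy is maximized by uniform distributions and minimized by concentrated distributions.

Entropies:
  H(A) = 2.3035 bits
  H(B) = 2.5850 bits
  H(C) = 0.6735 bits
  H(D) = 1.9815 bits

Ranking: B > A > D > C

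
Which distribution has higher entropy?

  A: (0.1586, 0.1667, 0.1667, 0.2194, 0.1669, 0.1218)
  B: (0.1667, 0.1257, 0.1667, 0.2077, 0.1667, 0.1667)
B

Both distributions are close to uniform, making this a harder comparison.

H(A) = 2.5641 bits
H(B) = 2.5703 bits

The distribution closer to uniform has higher entropy.
Answer: B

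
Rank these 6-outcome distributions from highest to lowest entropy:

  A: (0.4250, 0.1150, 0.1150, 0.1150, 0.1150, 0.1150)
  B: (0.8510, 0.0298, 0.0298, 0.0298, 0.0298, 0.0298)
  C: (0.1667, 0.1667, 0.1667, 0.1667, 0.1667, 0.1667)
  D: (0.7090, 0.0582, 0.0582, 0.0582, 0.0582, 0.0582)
C > A > D > B

Key insight: Entropy is maximized by uniform distributions and minimized by concentrated distributions.

Entropies:
  H(A) = 2.3188 bits
  H(B) = 0.9533 bits
  H(C) = 2.5850 bits
  H(D) = 1.5457 bits

Ranking: C > A > D > B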